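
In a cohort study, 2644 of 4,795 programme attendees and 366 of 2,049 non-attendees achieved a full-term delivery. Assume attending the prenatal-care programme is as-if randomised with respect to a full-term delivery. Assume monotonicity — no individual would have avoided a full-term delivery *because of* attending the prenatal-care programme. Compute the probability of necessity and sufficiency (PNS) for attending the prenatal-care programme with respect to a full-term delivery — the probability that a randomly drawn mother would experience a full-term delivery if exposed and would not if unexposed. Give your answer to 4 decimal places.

p₁ = P(outcome | exposed) = 2644/4795 = 0.55141
p₀ = P(outcome | unexposed) = 366/2049 = 0.17862
Under exogeneity and monotonicity, PNS = p₁ − p₀.
PNS = 0.55141 − 0.17862 = 0.37278

PNS ≈ 0.3728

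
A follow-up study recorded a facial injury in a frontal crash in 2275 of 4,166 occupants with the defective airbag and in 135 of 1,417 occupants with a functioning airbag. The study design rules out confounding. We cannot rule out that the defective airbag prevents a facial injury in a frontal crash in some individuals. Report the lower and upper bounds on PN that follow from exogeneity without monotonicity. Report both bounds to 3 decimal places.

0.826 ≤ PN ≤ 1.000

p₁ = P(outcome | exposed) = 2275/4166 = 0.54609
p₀ = P(outcome | unexposed) = 135/1417 = 0.095272
Under exogeneity alone the bounds on PN are max{0,(p₁−p₀)/p₁} ≤ PN ≤ min{1,(1−p₀)/p₁}.
  lower = (p₁ − p₀)/p₁ = 0.45082 / 0.54609 ≈ 0.8255
  upper = min{1, (1 − p₀)/p₁} = 0.90473 / 0.54609 ≈ 1.6567 → capped at 1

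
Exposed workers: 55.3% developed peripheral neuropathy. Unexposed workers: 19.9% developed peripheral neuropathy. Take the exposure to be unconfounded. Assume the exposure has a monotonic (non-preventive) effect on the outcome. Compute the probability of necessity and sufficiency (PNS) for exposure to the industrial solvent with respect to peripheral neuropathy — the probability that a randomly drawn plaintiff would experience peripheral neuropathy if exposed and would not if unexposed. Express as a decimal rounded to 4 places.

p₁ = 0.553, p₀ = 0.199.
Under exogeneity and monotonicity, PNS = p₁ − p₀.
PNS = 0.553 − 0.199 = 0.354

PNS ≈ 0.3540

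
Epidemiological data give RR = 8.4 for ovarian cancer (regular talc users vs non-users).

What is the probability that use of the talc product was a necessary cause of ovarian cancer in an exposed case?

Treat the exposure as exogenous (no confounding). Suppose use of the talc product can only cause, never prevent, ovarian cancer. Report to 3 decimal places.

PN ≈ 0.881

Under exogeneity and monotonicity, PN = (RR − 1) / RR = 1 − 1/RR.
PN = (8.4 − 1) / 8.4 = 7.4 / 8.4 ≈ 0.8810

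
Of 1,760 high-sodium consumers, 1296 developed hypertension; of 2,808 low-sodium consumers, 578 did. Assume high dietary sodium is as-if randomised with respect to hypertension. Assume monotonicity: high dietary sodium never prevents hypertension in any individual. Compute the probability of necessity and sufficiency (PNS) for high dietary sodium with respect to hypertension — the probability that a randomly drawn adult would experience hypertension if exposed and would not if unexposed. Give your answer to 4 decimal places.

p₁ = P(outcome | exposed) = 1296/1760 = 0.73636
p₀ = P(outcome | unexposed) = 578/2808 = 0.20584
Under exogeneity and monotonicity, PNS = p₁ − p₀.
PNS = 0.73636 − 0.20584 = 0.53052

PNS ≈ 0.5305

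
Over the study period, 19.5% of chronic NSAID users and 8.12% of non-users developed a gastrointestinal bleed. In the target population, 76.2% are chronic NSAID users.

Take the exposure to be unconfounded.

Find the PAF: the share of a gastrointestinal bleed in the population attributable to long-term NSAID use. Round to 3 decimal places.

PAF ≈ 0.516

p₁ = 0.195, p₀ = 0.0812.
Overall risk P(Y=1) = π·p₁ + (1−π)·p₀ = 0.762×0.195 + 0.238×0.0812 = 0.16792.
Under exogeneity, PAF = [P(Y=1) − p₀] / P(Y=1).
PAF = (0.16792 − 0.0812) / 0.16792 ≈ 0.5164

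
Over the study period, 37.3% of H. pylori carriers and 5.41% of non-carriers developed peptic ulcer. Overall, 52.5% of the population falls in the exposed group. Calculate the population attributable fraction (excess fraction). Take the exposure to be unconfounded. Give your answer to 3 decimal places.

PAF ≈ 0.756

p₁ = 0.373, p₀ = 0.0541.
Overall risk P(Y=1) = π·p₁ + (1−π)·p₀ = 0.525×0.373 + 0.475×0.0541 = 0.22152.
Under exogeneity, PAF = [P(Y=1) − p₀] / P(Y=1).
PAF = (0.22152 − 0.0541) / 0.22152 ≈ 0.7558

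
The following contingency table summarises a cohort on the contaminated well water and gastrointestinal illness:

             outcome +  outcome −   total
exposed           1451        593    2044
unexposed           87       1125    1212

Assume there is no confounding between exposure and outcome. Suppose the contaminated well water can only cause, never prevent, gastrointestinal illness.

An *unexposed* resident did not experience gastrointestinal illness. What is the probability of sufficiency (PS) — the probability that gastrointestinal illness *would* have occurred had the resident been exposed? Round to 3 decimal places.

PS ≈ 0.687

p₁ = P(outcome | exposed) = 1451/2044 = 0.70988
p₀ = P(outcome | unexposed) = 87/1212 = 0.071782
Under exogeneity and monotonicity, PS = (p₁ − p₀)/(1 − p₀).
PS = (0.70988 − 0.071782) / 0.92822 ≈ 0.6874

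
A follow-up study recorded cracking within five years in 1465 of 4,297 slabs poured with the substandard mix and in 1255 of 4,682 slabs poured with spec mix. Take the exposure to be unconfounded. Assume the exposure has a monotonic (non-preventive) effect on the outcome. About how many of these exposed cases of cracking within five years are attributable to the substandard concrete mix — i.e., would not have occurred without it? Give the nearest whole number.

about 313 cases

p₁ = P(outcome | exposed) = 1465/4297 = 0.34094
p₀ = P(outcome | unexposed) = 1255/4682 = 0.26805
PN = (p₁ − p₀)/p₁ = (0.34094 − 0.26805) / 0.34094 ≈ 0.21379.
Attributable cases ≈ PN × (exposed cases) = 0.21379 × 1465 ≈ 313.20.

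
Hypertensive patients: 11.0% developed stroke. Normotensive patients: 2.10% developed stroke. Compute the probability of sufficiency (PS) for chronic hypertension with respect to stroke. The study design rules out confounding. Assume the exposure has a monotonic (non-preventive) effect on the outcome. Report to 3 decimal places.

p₁ = 0.11, p₀ = 0.021.
Under exogeneity and monotonicity, PS = (p₁ − p₀) / (1 − p₀).
PS = (0.11 − 0.021) / (1 − 0.021) = 0.089 / 0.979 ≈ 0.0909

PS ≈ 0.091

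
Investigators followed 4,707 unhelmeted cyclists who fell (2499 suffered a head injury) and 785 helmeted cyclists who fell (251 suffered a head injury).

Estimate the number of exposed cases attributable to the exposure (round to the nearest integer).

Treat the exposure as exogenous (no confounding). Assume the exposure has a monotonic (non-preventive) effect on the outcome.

p₁ = P(outcome | exposed) = 2499/4707 = 0.53091
p₀ = P(outcome | unexposed) = 251/785 = 0.31975
PN = (p₁ − p₀)/p₁ = (0.53091 − 0.31975) / 0.53091 ≈ 0.39774.
Attributable cases ≈ PN × (exposed cases) = 0.39774 × 2499 ≈ 993.96.

about 994 cases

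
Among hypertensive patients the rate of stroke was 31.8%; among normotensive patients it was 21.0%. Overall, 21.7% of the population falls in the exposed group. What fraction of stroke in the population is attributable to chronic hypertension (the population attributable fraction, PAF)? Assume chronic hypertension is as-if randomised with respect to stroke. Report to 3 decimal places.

PAF ≈ 0.100

p₁ = 0.318, p₀ = 0.21.
Overall risk P(Y=1) = π·p₁ + (1−π)·p₀ = 0.217×0.318 + 0.783×0.21 = 0.23344.
Under exogeneity, PAF = [P(Y=1) − p₀] / P(Y=1).
PAF = (0.23344 − 0.21) / 0.23344 ≈ 0.1004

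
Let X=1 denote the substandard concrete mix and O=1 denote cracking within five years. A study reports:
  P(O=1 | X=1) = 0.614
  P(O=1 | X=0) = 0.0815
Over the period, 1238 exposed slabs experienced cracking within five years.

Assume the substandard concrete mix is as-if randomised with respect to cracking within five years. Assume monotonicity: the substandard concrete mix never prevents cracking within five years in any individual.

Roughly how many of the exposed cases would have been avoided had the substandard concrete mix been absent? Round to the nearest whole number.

about 1074 cases

Let p₁ = 0.614, p₀ = 0.0815.
PN = (p₁ − p₀)/p₁ = (0.614 − 0.0815) / 0.614 ≈ 0.86726.
Attributable cases ≈ PN × (exposed cases) = 0.86726 × 1238 ≈ 1073.67.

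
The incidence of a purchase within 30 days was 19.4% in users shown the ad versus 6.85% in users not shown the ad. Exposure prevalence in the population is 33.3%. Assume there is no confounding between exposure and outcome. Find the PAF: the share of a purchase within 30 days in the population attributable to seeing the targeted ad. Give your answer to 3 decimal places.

PAF ≈ 0.379

p₁ = 0.194, p₀ = 0.0685.
Overall risk P(Y=1) = π·p₁ + (1−π)·p₀ = 0.333×0.194 + 0.667×0.0685 = 0.11029.
Under exogeneity, PAF = [P(Y=1) − p₀] / P(Y=1).
PAF = (0.11029 − 0.0685) / 0.11029 ≈ 0.3789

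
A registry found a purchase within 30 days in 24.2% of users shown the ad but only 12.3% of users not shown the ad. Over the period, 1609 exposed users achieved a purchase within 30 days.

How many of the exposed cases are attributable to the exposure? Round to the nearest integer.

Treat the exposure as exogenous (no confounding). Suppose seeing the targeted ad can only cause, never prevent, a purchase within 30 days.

p₁ = 0.242, p₀ = 0.123.
PN = (p₁ − p₀)/p₁ = (0.242 − 0.123) / 0.242 ≈ 0.49174.
Attributable cases ≈ PN × (exposed cases) = 0.49174 × 1609 ≈ 791.20.

about 791 cases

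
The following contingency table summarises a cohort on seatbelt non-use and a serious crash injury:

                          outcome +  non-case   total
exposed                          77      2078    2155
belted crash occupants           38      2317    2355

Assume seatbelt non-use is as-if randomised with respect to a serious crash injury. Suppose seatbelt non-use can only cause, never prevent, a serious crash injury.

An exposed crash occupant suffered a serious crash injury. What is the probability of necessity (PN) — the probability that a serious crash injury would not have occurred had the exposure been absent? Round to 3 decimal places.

PN ≈ 0.548

p₁ = P(outcome | exposed) = 77/2155 = 0.035731
p₀ = P(outcome | unexposed) = 38/2355 = 0.016136
Under exogeneity and monotonicity, PN = (p₁ − p₀)/p₁.
PN = (0.035731 − 0.016136) / 0.035731 ≈ 0.5484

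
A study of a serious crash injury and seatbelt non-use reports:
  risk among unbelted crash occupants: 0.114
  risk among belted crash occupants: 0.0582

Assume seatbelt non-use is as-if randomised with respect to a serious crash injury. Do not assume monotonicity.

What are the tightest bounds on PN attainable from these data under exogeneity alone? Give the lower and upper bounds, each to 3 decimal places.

Let p₁ = 0.114, p₀ = 0.0582.
Under exogeneity alone the bounds on PN are max{0,(p₁−p₀)/p₁} ≤ PN ≤ min{1,(1−p₀)/p₁}.
  lower = (p₁ − p₀)/p₁ = 0.0558 / 0.114 ≈ 0.4895
  upper = min{1, (1 − p₀)/p₁} = 0.9418 / 0.114 ≈ 8.2614 → capped at 1

0.489 ≤ PN ≤ 1.000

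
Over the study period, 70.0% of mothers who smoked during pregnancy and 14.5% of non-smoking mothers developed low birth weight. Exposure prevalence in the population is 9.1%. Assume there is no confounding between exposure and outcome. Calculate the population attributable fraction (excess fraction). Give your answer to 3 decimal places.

PAF ≈ 0.258

p₁ = 0.7, p₀ = 0.145.
Overall risk P(Y=1) = π·p₁ + (1−π)·p₀ = 0.091×0.7 + 0.909×0.145 = 0.1955.
Under exogeneity, PAF = [P(Y=1) − p₀] / P(Y=1).
PAF = (0.1955 − 0.145) / 0.1955 ≈ 0.2583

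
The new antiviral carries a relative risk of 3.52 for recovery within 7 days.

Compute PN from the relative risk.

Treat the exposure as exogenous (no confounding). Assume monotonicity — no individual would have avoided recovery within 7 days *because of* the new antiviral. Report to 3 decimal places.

Under exogeneity and monotonicity, PN = (RR − 1) / RR = 1 − 1/RR.
PN = (3.52 − 1) / 3.52 = 2.52 / 3.52 ≈ 0.7159

PN ≈ 0.716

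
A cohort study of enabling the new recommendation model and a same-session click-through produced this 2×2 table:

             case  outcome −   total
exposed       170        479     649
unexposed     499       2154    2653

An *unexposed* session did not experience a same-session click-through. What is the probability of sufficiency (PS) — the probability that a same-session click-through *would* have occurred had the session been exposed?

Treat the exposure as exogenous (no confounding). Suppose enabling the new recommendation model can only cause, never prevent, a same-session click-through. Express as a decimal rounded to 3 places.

p₁ = P(outcome | exposed) = 170/649 = 0.26194
p₀ = P(outcome | unexposed) = 499/2653 = 0.18809
Under exogeneity and monotonicity, PS = (p₁ − p₀)/(1 − p₀).
PS = (0.26194 − 0.18809) / 0.81191 ≈ 0.0910

PS ≈ 0.091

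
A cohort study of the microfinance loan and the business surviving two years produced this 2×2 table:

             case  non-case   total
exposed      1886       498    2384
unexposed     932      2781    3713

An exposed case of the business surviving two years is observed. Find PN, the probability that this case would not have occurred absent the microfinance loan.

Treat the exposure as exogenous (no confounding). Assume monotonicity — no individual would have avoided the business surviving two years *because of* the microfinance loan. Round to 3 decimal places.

PN ≈ 0.683

p₁ = P(outcome | exposed) = 1886/2384 = 0.79111
p₀ = P(outcome | unexposed) = 932/3713 = 0.25101
Under exogeneity and monotonicity, PN = (p₁ − p₀) / p₁.
PN = (0.79111 − 0.25101) / 0.79111 = 0.5401 / 0.79111 ≈ 0.6827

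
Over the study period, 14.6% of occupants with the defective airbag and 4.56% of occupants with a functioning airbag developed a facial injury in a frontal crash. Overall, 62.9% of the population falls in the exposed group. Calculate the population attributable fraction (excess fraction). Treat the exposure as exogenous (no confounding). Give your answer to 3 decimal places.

p₁ = 0.146, p₀ = 0.0456.
Overall risk P(Y=1) = π·p₁ + (1−π)·p₀ = 0.629×0.146 + 0.371×0.0456 = 0.10875.
Under exogeneity, PAF = [P(Y=1) − p₀] / P(Y=1).
PAF = (0.10875 − 0.0456) / 0.10875 ≈ 0.5807

PAF ≈ 0.581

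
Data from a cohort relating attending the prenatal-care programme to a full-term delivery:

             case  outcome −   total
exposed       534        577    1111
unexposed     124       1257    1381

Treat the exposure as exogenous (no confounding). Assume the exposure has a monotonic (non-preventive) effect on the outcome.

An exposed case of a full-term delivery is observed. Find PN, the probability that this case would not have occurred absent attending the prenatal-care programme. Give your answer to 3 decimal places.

p₁ = P(outcome | exposed) = 534/1111 = 0.48065
p₀ = P(outcome | unexposed) = 124/1381 = 0.08979
Under exogeneity and monotonicity, PN = (p₁ − p₀) / p₁.
PN = (0.48065 − 0.08979) / 0.48065 = 0.39086 / 0.48065 ≈ 0.8132

PN ≈ 0.813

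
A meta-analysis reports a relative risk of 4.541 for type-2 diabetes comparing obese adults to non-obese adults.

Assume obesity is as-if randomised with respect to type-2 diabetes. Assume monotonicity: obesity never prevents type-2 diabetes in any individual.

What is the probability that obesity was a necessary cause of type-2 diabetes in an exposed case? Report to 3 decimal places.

PN ≈ 0.780

Under exogeneity and monotonicity, PN = (RR − 1) / RR = 1 − 1/RR.
PN = (4.541 − 1) / 4.541 = 3.541 / 4.541 ≈ 0.7798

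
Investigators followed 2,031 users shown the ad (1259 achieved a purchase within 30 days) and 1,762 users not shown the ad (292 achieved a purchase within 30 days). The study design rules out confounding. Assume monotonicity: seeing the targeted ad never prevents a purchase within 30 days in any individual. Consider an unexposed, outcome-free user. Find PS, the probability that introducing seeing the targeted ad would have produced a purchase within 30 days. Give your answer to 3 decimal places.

PS ≈ 0.544

p₁ = P(outcome | exposed) = 1259/2031 = 0.61989
p₀ = P(outcome | unexposed) = 292/1762 = 0.16572
Under exogeneity and monotonicity, PS = (p₁ − p₀) / (1 − p₀).
PS = (0.61989 − 0.16572) / (1 − 0.16572) = 0.45417 / 0.83428 ≈ 0.5444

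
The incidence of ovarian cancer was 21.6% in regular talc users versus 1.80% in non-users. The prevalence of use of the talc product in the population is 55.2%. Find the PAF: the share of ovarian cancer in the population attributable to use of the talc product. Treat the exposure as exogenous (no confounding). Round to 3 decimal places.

PAF ≈ 0.859

p₁ = 0.216, p₀ = 0.018.
Overall risk P(Y=1) = π·p₁ + (1−π)·p₀ = 0.552×0.216 + 0.448×0.018 = 0.1273.
Under exogeneity, PAF = [P(Y=1) − p₀] / P(Y=1).
PAF = (0.1273 − 0.018) / 0.1273 ≈ 0.8586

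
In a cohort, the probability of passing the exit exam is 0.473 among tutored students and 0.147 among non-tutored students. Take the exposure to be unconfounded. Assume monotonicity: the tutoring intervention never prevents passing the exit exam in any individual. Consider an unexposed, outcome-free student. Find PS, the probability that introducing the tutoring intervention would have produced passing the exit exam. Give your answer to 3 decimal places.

PS ≈ 0.382

Let p₁ = 0.473, p₀ = 0.147.
Under exogeneity and monotonicity, PS = (p₁ − p₀) / (1 − p₀).
PS = (0.473 − 0.147) / (1 − 0.147) = 0.326 / 0.853 ≈ 0.3822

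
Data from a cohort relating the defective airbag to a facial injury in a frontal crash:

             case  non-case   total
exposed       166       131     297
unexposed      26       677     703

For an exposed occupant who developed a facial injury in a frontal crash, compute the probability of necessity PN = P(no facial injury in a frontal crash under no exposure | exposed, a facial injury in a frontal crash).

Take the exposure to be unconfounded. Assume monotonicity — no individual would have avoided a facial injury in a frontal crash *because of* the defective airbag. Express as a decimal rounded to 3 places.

PN ≈ 0.934

p₁ = P(outcome | exposed) = 166/297 = 0.55892
p₀ = P(outcome | unexposed) = 26/703 = 0.036984
Under exogeneity and monotonicity, PN = (p₁ − p₀)/p₁.
PN = (0.55892 − 0.036984) / 0.55892 ≈ 0.9338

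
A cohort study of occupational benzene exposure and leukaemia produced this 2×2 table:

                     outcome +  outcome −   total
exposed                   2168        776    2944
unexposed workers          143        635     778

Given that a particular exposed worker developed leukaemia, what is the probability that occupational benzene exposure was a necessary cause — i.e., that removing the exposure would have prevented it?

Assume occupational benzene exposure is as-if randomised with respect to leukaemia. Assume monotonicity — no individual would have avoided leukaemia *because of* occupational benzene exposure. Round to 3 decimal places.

p₁ = P(outcome | exposed) = 2168/2944 = 0.73641
p₀ = P(outcome | unexposed) = 143/778 = 0.1838
Under exogeneity and monotonicity, PN = (p₁ − p₀) / p₁.
PN = (0.73641 − 0.1838) / 0.73641 = 0.55261 / 0.73641 ≈ 0.7504

PN ≈ 0.750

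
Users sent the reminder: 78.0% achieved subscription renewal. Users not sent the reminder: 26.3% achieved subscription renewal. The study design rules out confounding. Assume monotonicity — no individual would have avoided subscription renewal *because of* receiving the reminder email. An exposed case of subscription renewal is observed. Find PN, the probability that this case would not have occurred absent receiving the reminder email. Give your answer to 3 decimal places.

PN ≈ 0.663

p₁ = 0.78, p₀ = 0.263.
Under exogeneity and monotonicity, PN = (p₁ − p₀) / p₁.
PN = (0.78 − 0.263) / 0.78 = 0.517 / 0.78 ≈ 0.6628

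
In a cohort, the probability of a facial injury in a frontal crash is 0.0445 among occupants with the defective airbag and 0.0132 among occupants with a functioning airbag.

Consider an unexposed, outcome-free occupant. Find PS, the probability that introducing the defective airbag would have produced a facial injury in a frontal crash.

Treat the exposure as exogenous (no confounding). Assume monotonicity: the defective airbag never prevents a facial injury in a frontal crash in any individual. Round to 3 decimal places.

PS ≈ 0.032

Let p₁ = 0.0445, p₀ = 0.0132.
Under exogeneity and monotonicity, PS = (p₁ − p₀) / (1 − p₀).
PS = (0.0445 − 0.0132) / (1 − 0.0132) = 0.0313 / 0.9868 ≈ 0.0317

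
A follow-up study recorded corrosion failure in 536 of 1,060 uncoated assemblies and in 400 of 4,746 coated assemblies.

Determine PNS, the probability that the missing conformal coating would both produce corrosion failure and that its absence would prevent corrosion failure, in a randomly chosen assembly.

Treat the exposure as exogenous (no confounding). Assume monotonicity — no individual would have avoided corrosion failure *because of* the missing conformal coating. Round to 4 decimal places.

p₁ = P(outcome | exposed) = 536/1060 = 0.50566
p₀ = P(outcome | unexposed) = 400/4746 = 0.084282
Under exogeneity and monotonicity, PNS = p₁ − p₀.
PNS = 0.50566 − 0.084282 = 0.42138

PNS ≈ 0.4214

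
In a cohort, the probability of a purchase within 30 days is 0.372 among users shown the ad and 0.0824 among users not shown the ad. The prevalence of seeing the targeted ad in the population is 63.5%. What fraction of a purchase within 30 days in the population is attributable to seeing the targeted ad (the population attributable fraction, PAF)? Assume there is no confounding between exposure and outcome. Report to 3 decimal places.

PAF ≈ 0.691

Let p₁ = 0.372, p₀ = 0.0824.
Overall risk P(Y=1) = π·p₁ + (1−π)·p₀ = 0.635×0.372 + 0.365×0.0824 = 0.2663.
Under exogeneity, PAF = [P(Y=1) − p₀] / P(Y=1).
PAF = (0.2663 − 0.0824) / 0.2663 ≈ 0.6906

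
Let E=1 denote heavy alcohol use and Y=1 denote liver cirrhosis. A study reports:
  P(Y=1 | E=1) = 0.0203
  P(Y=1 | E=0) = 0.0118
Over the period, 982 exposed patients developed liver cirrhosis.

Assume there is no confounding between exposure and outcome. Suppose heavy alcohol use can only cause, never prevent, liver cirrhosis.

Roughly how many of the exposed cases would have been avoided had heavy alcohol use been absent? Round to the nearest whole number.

Let p₁ = 0.0203, p₀ = 0.0118.
PN = (p₁ − p₀)/p₁ = (0.0203 − 0.0118) / 0.0203 ≈ 0.41872.
Attributable cases ≈ PN × (exposed cases) = 0.41872 × 982 ≈ 411.18.

about 411 cases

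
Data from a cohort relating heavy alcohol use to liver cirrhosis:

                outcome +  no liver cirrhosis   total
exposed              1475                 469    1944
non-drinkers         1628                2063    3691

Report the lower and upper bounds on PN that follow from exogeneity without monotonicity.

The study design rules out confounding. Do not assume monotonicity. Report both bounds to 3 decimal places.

0.419 ≤ PN ≤ 0.737

p₁ = P(outcome | exposed) = 1475/1944 = 0.75874
p₀ = P(outcome | unexposed) = 1628/3691 = 0.44107
Under exogeneity alone the bounds on PN are max{0,(p₁−p₀)/p₁} ≤ PN ≤ min{1,(1−p₀)/p₁}.
  lower = (p₁ − p₀)/p₁ = 0.31767 / 0.75874 ≈ 0.4187
  upper = min{1, (1 − p₀)/p₁} = 0.55893 / 0.75874 ≈ 0.7366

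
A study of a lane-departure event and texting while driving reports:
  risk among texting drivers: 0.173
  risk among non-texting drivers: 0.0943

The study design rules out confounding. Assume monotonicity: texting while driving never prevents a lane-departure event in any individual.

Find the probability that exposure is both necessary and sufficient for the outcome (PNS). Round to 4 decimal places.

PNS ≈ 0.0787

Let p₁ = 0.173, p₀ = 0.0943.
Under exogeneity and monotonicity, PNS = p₁ − p₀.
PNS = 0.173 − 0.0943 = 0.0787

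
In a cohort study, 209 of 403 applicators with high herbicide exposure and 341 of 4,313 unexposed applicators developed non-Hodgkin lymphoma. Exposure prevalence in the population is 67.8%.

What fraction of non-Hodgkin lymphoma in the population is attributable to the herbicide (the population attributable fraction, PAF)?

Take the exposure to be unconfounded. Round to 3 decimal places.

p₁ = P(outcome | exposed) = 209/403 = 0.51861
p₀ = P(outcome | unexposed) = 341/4313 = 0.079063
Overall risk P(Y=1) = π·p₁ + (1−π)·p₀ = 0.678×0.51861 + 0.322×0.079063 = 0.37708.
Under exogeneity, PAF = [P(Y=1) − p₀] / P(Y=1).
PAF = (0.37708 − 0.079063) / 0.37708 ≈ 0.7903

PAF ≈ 0.790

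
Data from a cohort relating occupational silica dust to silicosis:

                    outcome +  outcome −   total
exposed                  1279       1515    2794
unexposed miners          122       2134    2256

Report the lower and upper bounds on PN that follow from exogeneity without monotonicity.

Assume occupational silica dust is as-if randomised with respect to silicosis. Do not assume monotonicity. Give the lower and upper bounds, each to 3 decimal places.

p₁ = P(outcome | exposed) = 1279/2794 = 0.45777
p₀ = P(outcome | unexposed) = 122/2256 = 0.054078
Under exogeneity alone the bounds on PN are max{0,(p₁−p₀)/p₁} ≤ PN ≤ min{1,(1−p₀)/p₁}.
  lower = (p₁ − p₀)/p₁ = 0.40369 / 0.45777 ≈ 0.8819
  upper = min{1, (1 − p₀)/p₁} = 0.94592 / 0.45777 ≈ 2.0664 → capped at 1

0.882 ≤ PN ≤ 1.000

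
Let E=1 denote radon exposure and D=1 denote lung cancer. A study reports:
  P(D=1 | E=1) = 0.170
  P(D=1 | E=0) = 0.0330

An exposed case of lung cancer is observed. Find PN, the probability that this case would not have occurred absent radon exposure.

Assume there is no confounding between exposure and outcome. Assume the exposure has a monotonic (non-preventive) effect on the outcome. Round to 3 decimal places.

Let p₁ = 0.17, p₀ = 0.033.
Under exogeneity and monotonicity, PN = (p₁ − p₀) / p₁.
PN = (0.17 − 0.033) / 0.17 = 0.137 / 0.17 ≈ 0.8059

PN ≈ 0.806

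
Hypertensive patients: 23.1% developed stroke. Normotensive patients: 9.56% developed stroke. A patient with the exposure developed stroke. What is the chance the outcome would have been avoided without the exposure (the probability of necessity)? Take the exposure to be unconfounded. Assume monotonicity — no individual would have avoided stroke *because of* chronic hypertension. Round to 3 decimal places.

PN ≈ 0.586

p₁ = 0.231, p₀ = 0.0956.
Under exogeneity and monotonicity, PN = (p₁ − p₀) / p₁.
PN = (0.231 − 0.0956) / 0.231 = 0.1354 / 0.231 ≈ 0.5861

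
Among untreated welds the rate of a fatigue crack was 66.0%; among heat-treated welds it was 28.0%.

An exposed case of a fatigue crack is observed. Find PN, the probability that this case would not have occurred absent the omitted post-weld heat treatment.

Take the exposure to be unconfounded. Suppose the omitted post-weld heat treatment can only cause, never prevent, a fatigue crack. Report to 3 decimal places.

p₁ = 0.66, p₀ = 0.28.
Under exogeneity and monotonicity, PN = (p₁ − p₀) / p₁.
PN = (0.66 − 0.28) / 0.66 = 0.38 / 0.66 ≈ 0.5758

PN ≈ 0.576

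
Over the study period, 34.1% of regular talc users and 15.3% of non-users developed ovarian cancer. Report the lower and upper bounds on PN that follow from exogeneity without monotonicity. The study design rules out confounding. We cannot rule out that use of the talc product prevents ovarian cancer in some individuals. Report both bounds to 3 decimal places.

p₁ = 0.341, p₀ = 0.153.
Under exogeneity alone the bounds on PN are max{0,(p₁−p₀)/p₁} ≤ PN ≤ min{1,(1−p₀)/p₁}.
  lower = (p₁ − p₀)/p₁ = 0.188 / 0.341 ≈ 0.5513
  upper = min{1, (1 − p₀)/p₁} = 0.847 / 0.341 ≈ 2.4839 → capped at 1

0.551 ≤ PN ≤ 1.000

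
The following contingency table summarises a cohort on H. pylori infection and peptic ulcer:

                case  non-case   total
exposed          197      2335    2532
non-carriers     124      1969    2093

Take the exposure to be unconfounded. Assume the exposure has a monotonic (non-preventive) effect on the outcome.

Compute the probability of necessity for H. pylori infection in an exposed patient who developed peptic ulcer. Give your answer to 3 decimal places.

p₁ = P(outcome | exposed) = 197/2532 = 0.077804
p₀ = P(outcome | unexposed) = 124/2093 = 0.059245
Under exogeneity and monotonicity, PN = (p₁ − p₀)/p₁.
PN = (0.077804 − 0.059245) / 0.077804 ≈ 0.2385

PN ≈ 0.239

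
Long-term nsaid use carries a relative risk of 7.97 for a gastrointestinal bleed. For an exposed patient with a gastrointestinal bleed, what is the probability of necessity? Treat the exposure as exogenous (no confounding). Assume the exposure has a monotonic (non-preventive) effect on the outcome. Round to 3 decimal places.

Under exogeneity and monotonicity, PN = (RR − 1) / RR = 1 − 1/RR.
PN = (7.97 − 1) / 7.97 = 6.97 / 7.97 ≈ 0.8745

PN ≈ 0.875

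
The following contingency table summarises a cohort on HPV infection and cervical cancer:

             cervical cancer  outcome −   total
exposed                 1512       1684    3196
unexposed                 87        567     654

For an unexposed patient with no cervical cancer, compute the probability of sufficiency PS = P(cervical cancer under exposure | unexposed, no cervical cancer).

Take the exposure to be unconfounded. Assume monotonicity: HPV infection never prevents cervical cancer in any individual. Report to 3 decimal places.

PS ≈ 0.392

p₁ = P(outcome | exposed) = 1512/3196 = 0.47309
p₀ = P(outcome | unexposed) = 87/654 = 0.13303
Under exogeneity and monotonicity, PS = (p₁ − p₀) / (1 − p₀).
PS = (0.47309 − 0.13303) / (1 − 0.13303) = 0.34006 / 0.86697 ≈ 0.3922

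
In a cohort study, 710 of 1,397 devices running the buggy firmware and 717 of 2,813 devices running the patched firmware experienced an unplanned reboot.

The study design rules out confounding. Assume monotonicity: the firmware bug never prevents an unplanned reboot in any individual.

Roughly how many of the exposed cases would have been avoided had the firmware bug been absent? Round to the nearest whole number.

p₁ = P(outcome | exposed) = 710/1397 = 0.50823
p₀ = P(outcome | unexposed) = 717/2813 = 0.25489
PN = (p₁ − p₀)/p₁ = (0.50823 − 0.25489) / 0.50823 ≈ 0.49848.
Attributable cases ≈ PN × (exposed cases) = 0.49848 × 710 ≈ 353.92.

about 354 cases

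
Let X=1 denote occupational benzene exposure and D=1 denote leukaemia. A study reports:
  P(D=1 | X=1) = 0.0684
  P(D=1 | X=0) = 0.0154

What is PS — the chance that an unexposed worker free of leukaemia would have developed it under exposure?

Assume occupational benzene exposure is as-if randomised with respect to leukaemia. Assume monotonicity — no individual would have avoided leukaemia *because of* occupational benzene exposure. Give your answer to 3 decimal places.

PS ≈ 0.054

Let p₁ = 0.0684, p₀ = 0.0154.
Under exogeneity and monotonicity, PS = (p₁ − p₀) / (1 − p₀).
PS = (0.0684 − 0.0154) / (1 − 0.0154) = 0.053 / 0.9846 ≈ 0.0538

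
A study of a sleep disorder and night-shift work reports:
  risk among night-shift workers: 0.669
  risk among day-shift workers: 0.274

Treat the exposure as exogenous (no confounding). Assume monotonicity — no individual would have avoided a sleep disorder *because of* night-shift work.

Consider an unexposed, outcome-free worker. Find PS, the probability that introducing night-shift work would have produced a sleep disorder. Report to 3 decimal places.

Let p₁ = 0.669, p₀ = 0.274.
Under exogeneity and monotonicity, PS = (p₁ − p₀) / (1 − p₀).
PS = (0.669 − 0.274) / (1 − 0.274) = 0.395 / 0.726 ≈ 0.5441

PS ≈ 0.544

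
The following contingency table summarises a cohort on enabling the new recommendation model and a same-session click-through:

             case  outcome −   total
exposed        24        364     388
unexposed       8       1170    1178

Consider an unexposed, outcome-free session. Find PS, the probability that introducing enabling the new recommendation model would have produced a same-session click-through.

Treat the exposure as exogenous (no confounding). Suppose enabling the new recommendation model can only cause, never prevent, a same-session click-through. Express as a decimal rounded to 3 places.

PS ≈ 0.055

p₁ = P(outcome | exposed) = 24/388 = 0.061856
p₀ = P(outcome | unexposed) = 8/1178 = 0.0067912
Under exogeneity and monotonicity, PS = (p₁ − p₀) / (1 − p₀).
PS = (0.061856 − 0.0067912) / (1 − 0.0067912) = 0.055064 / 0.99321 ≈ 0.0554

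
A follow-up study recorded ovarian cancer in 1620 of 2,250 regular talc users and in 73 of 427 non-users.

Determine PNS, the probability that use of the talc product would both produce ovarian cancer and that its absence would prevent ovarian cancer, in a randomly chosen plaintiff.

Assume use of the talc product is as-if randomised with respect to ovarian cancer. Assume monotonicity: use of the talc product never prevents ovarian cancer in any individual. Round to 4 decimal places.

p₁ = P(outcome | exposed) = 1620/2250 = 0.72
p₀ = P(outcome | unexposed) = 73/427 = 0.17096
Under exogeneity and monotonicity, PNS = p₁ − p₀.
PNS = 0.72 − 0.17096 = 0.54904

PNS ≈ 0.5490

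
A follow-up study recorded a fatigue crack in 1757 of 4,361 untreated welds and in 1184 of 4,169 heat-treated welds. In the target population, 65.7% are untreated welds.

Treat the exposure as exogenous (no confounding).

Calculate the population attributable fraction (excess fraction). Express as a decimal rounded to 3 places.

p₁ = P(outcome | exposed) = 1757/4361 = 0.40289
p₀ = P(outcome | unexposed) = 1184/4169 = 0.284
Overall risk P(Y=1) = π·p₁ + (1−π)·p₀ = 0.657×0.40289 + 0.343×0.284 = 0.36211.
Under exogeneity, PAF = [P(Y=1) − p₀] / P(Y=1).
PAF = (0.36211 − 0.284) / 0.36211 ≈ 0.2157

PAF ≈ 0.216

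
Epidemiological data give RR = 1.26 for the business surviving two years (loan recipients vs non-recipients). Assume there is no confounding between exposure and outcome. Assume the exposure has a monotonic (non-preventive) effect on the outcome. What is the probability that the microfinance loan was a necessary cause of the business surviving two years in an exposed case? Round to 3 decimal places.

PN ≈ 0.206

Under exogeneity and monotonicity, PN = (RR − 1) / RR = 1 − 1/RR.
PN = (1.26 − 1) / 1.26 = 0.26 / 1.26 ≈ 0.2063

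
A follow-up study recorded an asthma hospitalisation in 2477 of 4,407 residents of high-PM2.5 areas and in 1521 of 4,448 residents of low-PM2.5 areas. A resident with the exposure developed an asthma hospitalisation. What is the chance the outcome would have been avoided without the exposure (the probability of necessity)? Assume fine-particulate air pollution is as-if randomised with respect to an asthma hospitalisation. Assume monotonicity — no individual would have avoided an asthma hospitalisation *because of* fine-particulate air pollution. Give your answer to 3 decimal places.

PN ≈ 0.392

p₁ = P(outcome | exposed) = 2477/4407 = 0.56206
p₀ = P(outcome | unexposed) = 1521/4448 = 0.34195
Under exogeneity and monotonicity, PN = (p₁ − p₀) / p₁.
PN = (0.56206 − 0.34195) / 0.56206 = 0.22011 / 0.56206 ≈ 0.3916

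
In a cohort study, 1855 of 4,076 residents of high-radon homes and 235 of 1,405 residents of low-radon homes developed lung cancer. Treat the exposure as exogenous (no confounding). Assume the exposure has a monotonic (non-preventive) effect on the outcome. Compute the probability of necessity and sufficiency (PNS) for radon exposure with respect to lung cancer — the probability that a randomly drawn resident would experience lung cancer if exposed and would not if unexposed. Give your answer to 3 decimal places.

p₁ = P(outcome | exposed) = 1855/4076 = 0.4551
p₀ = P(outcome | unexposed) = 235/1405 = 0.16726
Under exogeneity and monotonicity, PNS = p₁ − p₀.
PNS = 0.4551 − 0.16726 = 0.28784

PNS ≈ 0.288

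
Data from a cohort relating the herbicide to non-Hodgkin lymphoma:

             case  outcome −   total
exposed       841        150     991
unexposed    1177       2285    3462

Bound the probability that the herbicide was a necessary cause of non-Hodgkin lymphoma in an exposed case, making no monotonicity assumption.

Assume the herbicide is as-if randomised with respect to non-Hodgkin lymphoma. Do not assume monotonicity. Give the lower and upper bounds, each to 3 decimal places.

0.599 ≤ PN ≤ 0.778

p₁ = P(outcome | exposed) = 841/991 = 0.84864
p₀ = P(outcome | unexposed) = 1177/3462 = 0.33998
Under exogeneity alone the bounds on PN are max{0,(p₁−p₀)/p₁} ≤ PN ≤ min{1,(1−p₀)/p₁}.
  lower = (p₁ − p₀)/p₁ = 0.50866 / 0.84864 ≈ 0.5994
  upper = min{1, (1 − p₀)/p₁} = 0.66002 / 0.84864 ≈ 0.7777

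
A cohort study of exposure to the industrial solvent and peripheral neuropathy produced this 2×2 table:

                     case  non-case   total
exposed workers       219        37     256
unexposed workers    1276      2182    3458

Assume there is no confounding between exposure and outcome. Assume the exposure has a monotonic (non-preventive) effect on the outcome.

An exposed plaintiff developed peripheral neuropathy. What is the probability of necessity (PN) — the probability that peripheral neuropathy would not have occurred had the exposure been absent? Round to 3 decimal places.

p₁ = P(outcome | exposed) = 219/256 = 0.85547
p₀ = P(outcome | unexposed) = 1276/3458 = 0.369
Under exogeneity and monotonicity, PN = (p₁ − p₀) / p₁.
PN = (0.85547 − 0.369) / 0.85547 = 0.48647 / 0.85547 ≈ 0.5687

PN ≈ 0.569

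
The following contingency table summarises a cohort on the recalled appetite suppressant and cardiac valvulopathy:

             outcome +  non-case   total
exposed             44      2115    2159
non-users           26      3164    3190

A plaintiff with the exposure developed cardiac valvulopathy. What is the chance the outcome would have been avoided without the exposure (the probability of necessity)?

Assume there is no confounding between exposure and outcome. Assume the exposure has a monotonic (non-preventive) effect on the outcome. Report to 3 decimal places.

p₁ = P(outcome | exposed) = 44/2159 = 0.02038
p₀ = P(outcome | unexposed) = 26/3190 = 0.0081505
Under exogeneity and monotonicity, PN = (p₁ − p₀) / p₁.
PN = (0.02038 − 0.0081505) / 0.02038 = 0.012229 / 0.02038 ≈ 0.6001

PN ≈ 0.600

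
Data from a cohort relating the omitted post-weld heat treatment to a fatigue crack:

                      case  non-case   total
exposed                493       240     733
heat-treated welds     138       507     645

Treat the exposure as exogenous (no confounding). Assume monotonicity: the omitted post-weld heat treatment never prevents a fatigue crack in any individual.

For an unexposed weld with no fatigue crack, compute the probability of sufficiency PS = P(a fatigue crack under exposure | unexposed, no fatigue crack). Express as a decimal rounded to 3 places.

p₁ = P(outcome | exposed) = 493/733 = 0.67258
p₀ = P(outcome | unexposed) = 138/645 = 0.21395
Under exogeneity and monotonicity, PS = (p₁ − p₀) / (1 − p₀).
PS = (0.67258 − 0.21395) / (1 − 0.21395) = 0.45862 / 0.78605 ≈ 0.5835

PS ≈ 0.583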